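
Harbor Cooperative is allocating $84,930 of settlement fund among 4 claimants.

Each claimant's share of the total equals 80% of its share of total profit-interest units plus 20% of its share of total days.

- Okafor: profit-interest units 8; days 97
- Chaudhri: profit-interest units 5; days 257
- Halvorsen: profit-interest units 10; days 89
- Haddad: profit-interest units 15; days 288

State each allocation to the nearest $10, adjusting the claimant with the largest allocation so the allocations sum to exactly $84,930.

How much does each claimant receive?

Okafor: $16,560 | Chaudhri: $14,910 | Halvorsen: $19,950 | Haddad: $33,510

Profit-interest units total 38; days total 731.
Composite weights (80% profit-interest units + 20% days): Okafor 0.1950; Chaudhri 0.1756; Halvorsen 0.2349; Haddad 0.3946.
Pro-rata amounts: Okafor 16,557.96; Chaudhri 14,911.82; Halvorsen 19,948.06; Haddad 33,512.16.
Rounded to nearest $10: Okafor $16,560; Chaudhri $14,910; Halvorsen $19,950; Haddad $33,510. Sum = $84,930.
Rounded total matches; no reconciliation needed.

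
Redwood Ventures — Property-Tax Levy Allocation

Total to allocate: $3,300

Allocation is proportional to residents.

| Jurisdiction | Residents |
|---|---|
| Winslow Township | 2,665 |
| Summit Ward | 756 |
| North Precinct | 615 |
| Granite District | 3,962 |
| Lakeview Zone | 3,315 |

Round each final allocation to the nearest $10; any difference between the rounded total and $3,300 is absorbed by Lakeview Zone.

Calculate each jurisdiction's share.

Winslow Township: $780 · Summit Ward: $220 · North Precinct: $180 · Granite District: $1,160 · Lakeview Zone: $960

Total residents = 11,313.
Unrounded shares: Winslow Township 2,665/11,313 × $3,300 = 777.38; Summit Ward 756/11,313 × $3,300 = 220.53; North Precinct 615/11,313 × $3,300 = 179.40; Granite District 3,962/11,313 × $3,300 = 1,155.71; Lakeview Zone 3,315/11,313 × $3,300 = 966.98.
After rounding ($10): Winslow Township $780; Summit Ward $220; North Precinct $180; Granite District $1,160; Lakeview Zone $970. Sum = $3,310.
Difference $3,300 − $3,310 = −$10 applied to Lakeview Zone: Lakeview Zone becomes $960.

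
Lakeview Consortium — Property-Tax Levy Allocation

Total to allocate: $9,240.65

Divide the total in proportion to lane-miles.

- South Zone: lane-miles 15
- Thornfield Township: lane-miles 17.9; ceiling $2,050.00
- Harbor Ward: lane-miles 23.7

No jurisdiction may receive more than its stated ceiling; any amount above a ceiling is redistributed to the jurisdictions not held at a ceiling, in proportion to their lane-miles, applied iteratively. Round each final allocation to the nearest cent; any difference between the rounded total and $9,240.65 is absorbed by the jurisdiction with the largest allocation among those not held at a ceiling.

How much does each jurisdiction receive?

South Zone: $2,787.07 · Thornfield Township: $2,050.00 · Harbor Ward: $4,403.58

Total lane-miles = 56.6.
Unconstrained shares: South Zone 2,448.9355; Thornfield Township 2,922.3964; Harbor Ward 3,869.3181.
Held at cap: Thornfield Township ($2,050.00); remaining pool $7,190.65 reallocated over remaining lane-miles 38.7.
Remaining shares: South Zone 2,787.0736 → $2,787.07; Harbor Ward 4,403.5764 → $4,403.58.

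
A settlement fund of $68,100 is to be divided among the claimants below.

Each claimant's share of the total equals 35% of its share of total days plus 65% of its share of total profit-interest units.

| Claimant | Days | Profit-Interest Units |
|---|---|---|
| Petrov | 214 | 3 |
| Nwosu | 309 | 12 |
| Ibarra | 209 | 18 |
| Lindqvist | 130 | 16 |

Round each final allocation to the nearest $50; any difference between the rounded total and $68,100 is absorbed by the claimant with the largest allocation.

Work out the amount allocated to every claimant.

Totals — days 862, profit-interest units 49.
Composite weights (35% days + 65% profit-interest units): Petrov 0.1267; Nwosu 0.2846; Ibarra 0.3236; Lindqvist 0.2650.
Raw shares: Petrov 8,627.38; Nwosu 19,384.51; Ibarra 22,039.63; Lindqvist 18,048.48.
After rounding ($50): Petrov $8,650; Nwosu $19,400; Ibarra $22,050; Lindqvist $18,050. Sum = $68,150.
Difference $68,100 − $68,150 = −$50 applied to largest allocation (Ibarra): Ibarra becomes $22,000.

Petrov: $8,650 · Nwosu: $19,400 · Ibarra: $22,000 · Lindqvist: $18,050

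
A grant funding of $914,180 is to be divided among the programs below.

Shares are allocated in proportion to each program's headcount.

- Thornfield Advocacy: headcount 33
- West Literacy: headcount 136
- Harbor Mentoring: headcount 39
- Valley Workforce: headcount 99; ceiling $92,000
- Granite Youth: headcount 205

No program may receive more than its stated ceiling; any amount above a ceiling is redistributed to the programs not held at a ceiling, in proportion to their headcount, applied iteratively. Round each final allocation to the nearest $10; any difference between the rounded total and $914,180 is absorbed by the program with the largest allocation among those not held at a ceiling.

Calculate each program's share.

Headcount total: 512.
Pro-rata shares before constraints: Thornfield Advocacy 58,921.76; West Literacy 242,829.06; Harbor Mentoring 69,634.80; Valley Workforce 176,765.27; Granite Youth 366,029.10.
Cap binds for Valley Workforce ($92,000); remaining pool $822,180 reallocated over remaining headcount 413.
Shares after redistribution: Thornfield Advocacy 65,694.77 → $65,690; West Literacy 270,742.08 → $270,740; Harbor Mentoring 77,639.27 → $77,640; Granite Youth 408,103.87 → $408,100.
Rounding difference +$10 applied to Granite Youth → $408,110.

Thornfield Advocacy: $65,690 · West Literacy: $270,740 · Harbor Mentoring: $77,640 · Valley Workforce: $92,000 · Granite Youth: $408,110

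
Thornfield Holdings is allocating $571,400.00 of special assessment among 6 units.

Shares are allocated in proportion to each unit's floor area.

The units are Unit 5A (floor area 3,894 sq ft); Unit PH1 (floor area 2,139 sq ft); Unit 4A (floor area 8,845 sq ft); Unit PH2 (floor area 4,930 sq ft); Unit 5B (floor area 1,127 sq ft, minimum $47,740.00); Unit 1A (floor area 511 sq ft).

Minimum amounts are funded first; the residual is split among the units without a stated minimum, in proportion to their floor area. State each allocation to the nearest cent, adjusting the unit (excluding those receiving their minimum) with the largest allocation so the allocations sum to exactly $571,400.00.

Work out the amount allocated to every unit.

Unit 5A: $100,355.92 | Unit PH1: $55,126.17 | Unit 4A: $227,952.80 | Unit PH2: $127,055.65 | Unit 5B: $47,740.00 | Unit 1A: $13,169.46

Fund the minimums — Unit 5B $47,740.00. Remaining pool $523,660.00.
Remaining pool split over remaining floor area 20,319: Unit 5A 100,355.924996 → $100,355.92; Unit PH1 55,126.1745 → $55,126.17; Unit 4A 227,952.7880 → $227,952.79; Unit PH2 127,055.6523 → $127,055.65; Unit 1A 13,169.4601 → $13,169.46.
Rounding difference +$0.01 applied to Unit 4A → $227,952.80.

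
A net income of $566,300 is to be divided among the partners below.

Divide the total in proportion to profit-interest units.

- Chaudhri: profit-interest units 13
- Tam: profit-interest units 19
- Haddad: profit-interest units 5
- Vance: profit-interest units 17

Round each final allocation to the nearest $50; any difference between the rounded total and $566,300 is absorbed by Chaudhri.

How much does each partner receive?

Chaudhri: $136,300 | Tam: $199,250 | Haddad: $52,450 | Vance: $178,300

Combined profit-interest units = 54.
Proportional shares: Chaudhri 13/54 × $566,300 = 136,331.48; Tam 19/54 × $566,300 = 199,253.70; Haddad 5/54 × $566,300 = 52,435.19; Vance 17/54 × $566,300 = 178,279.63.
After rounding ($50): Chaudhri $136,350; Tam $199,250; Haddad $52,450; Vance $178,300. Sum = $566,350.
Difference $566,300 − $566,350 = −$50 applied to Chaudhri: Chaudhri becomes $136,300.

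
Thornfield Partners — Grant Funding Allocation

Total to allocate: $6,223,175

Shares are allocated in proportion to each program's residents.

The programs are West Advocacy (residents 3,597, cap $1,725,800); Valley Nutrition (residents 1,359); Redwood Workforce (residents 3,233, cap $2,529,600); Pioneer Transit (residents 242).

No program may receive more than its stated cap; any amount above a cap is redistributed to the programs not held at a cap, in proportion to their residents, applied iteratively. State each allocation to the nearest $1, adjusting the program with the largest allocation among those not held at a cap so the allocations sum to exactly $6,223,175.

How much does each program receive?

Combined residents = 8,431.
Unconstrained shares: West Advocacy 2,655,054.02; Valley Nutrition 1,003,118.83; Redwood Workforce 2,386,374.66; Pioneer Transit 178,627.49.
Cap binds for West Advocacy ($1,725,800); residual $4,497,375 reallocated over remaining residents 4,834.
Cap binds for Redwood Workforce ($2,529,600); residual $1,967,775 reallocated over remaining residents 1,601.
Remaining shares: Valley Nutrition 1,670,334.93 → $1,670,335; Pioneer Transit 297,440.07 → $297,440.

West Advocacy: $1,725,800 · Valley Nutrition: $1,670,335 · Redwood Workforce: $2,529,600 · Pioneer Transit: $297,440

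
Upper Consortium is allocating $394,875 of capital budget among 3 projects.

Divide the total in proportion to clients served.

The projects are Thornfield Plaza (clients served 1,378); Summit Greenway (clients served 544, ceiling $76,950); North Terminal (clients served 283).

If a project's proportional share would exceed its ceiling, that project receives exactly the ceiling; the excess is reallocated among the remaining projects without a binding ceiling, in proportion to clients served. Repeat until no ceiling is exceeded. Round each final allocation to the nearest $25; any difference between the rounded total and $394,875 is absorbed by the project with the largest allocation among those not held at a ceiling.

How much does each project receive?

Thornfield Plaza: $263,750 · Summit Greenway: $76,950 · North Terminal: $54,175

Sum of clients served: 2,205.
Unconstrained shares: Thornfield Plaza 246,774.49; Summit Greenway 97,420.41; North Terminal 50,680.10.
Cap binds for Summit Greenway ($76,950); residual $317,925 reallocated over remaining clients served 1,661.
Redistributed shares: Thornfield Plaza 263,757.16 → $263,750; North Terminal 54,167.84 → $54,175.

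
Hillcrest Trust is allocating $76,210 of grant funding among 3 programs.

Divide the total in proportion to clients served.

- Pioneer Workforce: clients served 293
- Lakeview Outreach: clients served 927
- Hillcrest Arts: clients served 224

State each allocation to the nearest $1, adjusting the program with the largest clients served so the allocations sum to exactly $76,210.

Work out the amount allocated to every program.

Pioneer Workforce: $15,464 | Lakeview Outreach: $48,924 | Hillcrest Arts: $11,822

Sum of clients served: 293 + 927 + 224 = 1,444.
Raw shares: Pioneer Workforce 15,463.66; Lakeview Outreach 48,924.29; Hillcrest Arts 11,822.05.
Rounded to nearest $1: Pioneer Workforce $15,464; Lakeview Outreach $48,924; Hillcrest Arts $11,822. Sum = $76,210.
Rounded total matches; no reconciliation needed.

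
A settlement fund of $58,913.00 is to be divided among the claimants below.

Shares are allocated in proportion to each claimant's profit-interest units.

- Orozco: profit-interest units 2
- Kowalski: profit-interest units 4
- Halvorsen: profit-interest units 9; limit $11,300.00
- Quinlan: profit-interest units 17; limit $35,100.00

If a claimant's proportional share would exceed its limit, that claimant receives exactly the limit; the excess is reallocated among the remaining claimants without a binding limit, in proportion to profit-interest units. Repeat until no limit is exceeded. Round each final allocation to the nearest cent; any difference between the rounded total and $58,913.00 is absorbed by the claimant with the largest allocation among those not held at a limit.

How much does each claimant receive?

Combined profit-interest units = 32.
Unconstrained shares: Orozco 3,682.0625; Kowalski 7,364.1250; Halvorsen 16,569.2812; Quinlan 31,297.5312.
Held at cap: Halvorsen ($11,300.00); remaining pool $47,613.00 reallocated over remaining profit-interest units 23.
Held at cap: Quinlan ($35,100.00); remaining pool $12,513.00 reallocated over remaining profit-interest units 6.
Shares after redistribution: Orozco 4,171.0000 → $4,171.00; Kowalski 8,342.0000 → $8,342.00.

Orozco: $4,171.00 · Kowalski: $8,342.00 · Halvorsen: $11,300.00 · Quinlan: $35,100.00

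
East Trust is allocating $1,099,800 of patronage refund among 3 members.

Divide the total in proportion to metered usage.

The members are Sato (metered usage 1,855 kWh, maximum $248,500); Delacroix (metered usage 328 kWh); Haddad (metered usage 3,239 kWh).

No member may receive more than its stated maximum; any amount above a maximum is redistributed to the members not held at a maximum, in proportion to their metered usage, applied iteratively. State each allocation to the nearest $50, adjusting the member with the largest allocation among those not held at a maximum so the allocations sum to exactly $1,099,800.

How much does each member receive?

Sato: $248,500 | Delacroix: $78,300 | Haddad: $773,000

Metered usage total: 5,422.
Pro-rata shares before constraints: Sato 376,268.72; Delacroix 66,531.61; Haddad 656,999.67.
Capped: Sato ($248,500); remaining pool $851,300 reallocated over remaining metered usage 3,567.
Remaining shares: Delacroix 78,280.46 → $78,300; Haddad 773,019.54 → $773,000.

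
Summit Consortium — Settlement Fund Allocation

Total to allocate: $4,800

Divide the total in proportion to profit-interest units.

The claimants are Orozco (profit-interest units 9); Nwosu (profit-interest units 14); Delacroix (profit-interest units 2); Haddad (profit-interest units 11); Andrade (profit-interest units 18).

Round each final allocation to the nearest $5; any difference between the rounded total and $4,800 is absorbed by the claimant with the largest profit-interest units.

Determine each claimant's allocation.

Profit-interest units total: 9 + 14 + 2 + 11 + 18 = 54.
Pro-rata amounts: Orozco 800.00; Nwosu 1,244.44; Delacroix 177.78; Haddad 977.78; Andrade 1,600.00.
At nearest $5: Orozco $800; Nwosu $1,245; Delacroix $180; Haddad $980; Andrade $1,600. Sum = $4,805.
Difference $4,800 − $4,805 = −$5 applied to largest profit-interest units (Andrade): Andrade becomes $1,595.

Orozco: $800 | Nwosu: $1,245 | Delacroix: $180 | Haddad: $980 | Andrade: $1,595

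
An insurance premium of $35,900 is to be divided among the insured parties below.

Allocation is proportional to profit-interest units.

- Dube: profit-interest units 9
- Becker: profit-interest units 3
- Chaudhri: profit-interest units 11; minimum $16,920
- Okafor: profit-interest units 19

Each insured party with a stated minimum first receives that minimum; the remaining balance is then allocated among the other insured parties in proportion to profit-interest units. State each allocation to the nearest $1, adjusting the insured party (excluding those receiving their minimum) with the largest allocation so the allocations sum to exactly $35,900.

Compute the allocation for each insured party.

Dube: $5,510 | Becker: $1,837 | Chaudhri: $16,920 | Okafor: $11,633

Minimums first: Chaudhri $16,920. Balance $18,980.
Balance split over remaining profit-interest units 31: Dube 5,510.32 → $5,510; Becker 1,836.77 → $1,837; Okafor 11,632.90 → $11,633.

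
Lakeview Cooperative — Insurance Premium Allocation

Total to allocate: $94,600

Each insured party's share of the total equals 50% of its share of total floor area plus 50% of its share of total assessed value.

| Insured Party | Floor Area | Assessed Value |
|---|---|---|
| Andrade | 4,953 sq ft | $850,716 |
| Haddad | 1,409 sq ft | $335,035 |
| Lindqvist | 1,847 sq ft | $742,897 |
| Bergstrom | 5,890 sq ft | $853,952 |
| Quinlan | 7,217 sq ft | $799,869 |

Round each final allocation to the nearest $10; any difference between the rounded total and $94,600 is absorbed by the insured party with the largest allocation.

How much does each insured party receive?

Andrade: $22,220; Haddad: $7,550; Lindqvist: $13,910; Bergstrom: $24,340; Quinlan: $26,580

Totals — floor area 21,316, assessed value 3,582,469.
Composite weights (50% floor area + 50% assessed value): Andrade 0.2349; Haddad 0.0798; Lindqvist 0.1470; Bergstrom 0.2573; Quinlan 0.2809.
Proportional shares: Andrade 22,222.82; Haddad 7,550.09; Lindqvist 13,907.08; Bergstrom 24,344.74; Quinlan 26,575.27.
After rounding ($10): Andrade $22,220; Haddad $7,550; Lindqvist $13,910; Bergstrom $24,340; Quinlan $26,580. Sum = $94,600.
Sum already equals the total — no adjustment.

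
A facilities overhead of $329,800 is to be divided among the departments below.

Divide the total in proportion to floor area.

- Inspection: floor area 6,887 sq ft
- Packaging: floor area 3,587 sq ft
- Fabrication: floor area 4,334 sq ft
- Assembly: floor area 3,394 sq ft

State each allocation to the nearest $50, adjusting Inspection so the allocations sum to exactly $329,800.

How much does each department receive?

Inspection: $124,750; Packaging: $65,000; Fabrication: $78,550; Assembly: $61,500

Combined floor area = 18,202.
Proportional shares: Inspection 6,887/18,202 × $329,800 = 124,784.78; Packaging 3,587/18,202 × $329,800 = 64,992.45; Fabrication 4,334/18,202 × $329,800 = 78,527.26; Assembly 3,394/18,202 × $329,800 = 61,495.51.
Rounded to nearest $50: Inspection $124,800; Packaging $65,000; Fabrication $78,550; Assembly $61,500. Sum = $329,850.
Difference $329,800 − $329,850 = −$50 applied to Inspection: Inspection becomes $124,750.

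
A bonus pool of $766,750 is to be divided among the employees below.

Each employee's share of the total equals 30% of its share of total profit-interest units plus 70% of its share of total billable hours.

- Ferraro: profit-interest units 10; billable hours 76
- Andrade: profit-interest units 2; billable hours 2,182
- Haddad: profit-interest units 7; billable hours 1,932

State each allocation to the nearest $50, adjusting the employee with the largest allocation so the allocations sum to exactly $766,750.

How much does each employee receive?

Ferraro: $130,800 · Andrade: $303,700 · Haddad: $332,250

Profit-interest units total 19; billable hours total 4,190.
Composite weights (30% profit-interest units + 70% billable hours): Ferraro 0.1706; Andrade 0.3961; Haddad 0.4333.
Proportional shares: Ferraro 130,801.14; Andrade 303,720.07; Haddad 332,228.80.
After rounding ($50): Ferraro $130,800; Andrade $303,700; Haddad $332,250. Sum = $766,750.
No rounding difference to absorb.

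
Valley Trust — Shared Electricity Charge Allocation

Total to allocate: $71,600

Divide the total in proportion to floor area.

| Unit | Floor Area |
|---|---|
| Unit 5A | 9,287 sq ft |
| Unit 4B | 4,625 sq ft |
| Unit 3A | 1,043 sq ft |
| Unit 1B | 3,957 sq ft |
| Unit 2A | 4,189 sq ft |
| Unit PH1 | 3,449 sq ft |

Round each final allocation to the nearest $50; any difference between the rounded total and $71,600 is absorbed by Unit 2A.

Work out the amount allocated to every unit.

Unit 5A: $25,050; Unit 4B: $12,450; Unit 3A: $2,800; Unit 1B: $10,650; Unit 2A: $11,350; Unit PH1: $9,300

Total floor area = 26,550.
Unrounded shares: Unit 5A 9,287/26,550 × $71,600 = 25,045.17; Unit 4B 4,625/26,550 × $71,600 = 12,472.69; Unit 3A 1,043/26,550 × $71,600 = 2,812.76; Unit 1B 3,957/26,550 × $71,600 = 10,671.23; Unit 2A 4,189/26,550 × $71,600 = 11,296.89; Unit PH1 3,449/26,550 × $71,600 = 9,301.26.
At nearest $50: Unit 5A $25,050; Unit 4B $12,450; Unit 3A $2,800; Unit 1B $10,650; Unit 2A $11,300; Unit PH1 $9,300. Sum = $71,550.
Difference $71,600 − $71,550 = +$50 applied to Unit 2A: Unit 2A becomes $11,350.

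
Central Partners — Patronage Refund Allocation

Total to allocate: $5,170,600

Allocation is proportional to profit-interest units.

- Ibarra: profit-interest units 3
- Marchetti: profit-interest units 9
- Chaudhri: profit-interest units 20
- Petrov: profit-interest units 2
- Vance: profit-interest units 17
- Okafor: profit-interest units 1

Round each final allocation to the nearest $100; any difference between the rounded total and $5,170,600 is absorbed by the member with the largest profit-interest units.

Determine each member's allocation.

Combined profit-interest units = 3 + 9 + 20 + 2 + 17 + 1 = 52.
Raw shares: Ibarra 298,303.85; Marchetti 894,911.54; Chaudhri 1,988,692.31; Petrov 198,869.23; Vance 1,690,388.46; Okafor 99,434.62.
Rounded to nearest $100: Ibarra $298,300; Marchetti $894,900; Chaudhri $1,988,700; Petrov $198,900; Vance $1,690,400; Okafor $99,400. Sum = $5,170,600.
No rounding difference to absorb.

Ibarra: $298,300; Marchetti: $894,900; Chaudhri: $1,988,700; Petrov: $198,900; Vance: $1,690,400; Okafor: $99,400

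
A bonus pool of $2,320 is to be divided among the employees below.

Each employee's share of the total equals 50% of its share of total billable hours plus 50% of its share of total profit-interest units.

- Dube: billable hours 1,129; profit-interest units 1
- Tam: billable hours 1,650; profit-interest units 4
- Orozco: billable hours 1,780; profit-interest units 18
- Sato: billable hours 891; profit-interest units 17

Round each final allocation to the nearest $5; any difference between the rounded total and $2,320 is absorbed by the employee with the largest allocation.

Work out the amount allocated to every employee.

Billable hours total 5,450; profit-interest units total 40.
Combined weights (50% billable hours + 50% profit-interest units): Dube 0.1161; Tam 0.2014; Orozco 0.3883; Sato 0.2942.
Unrounded shares: Dube 269.30; Tam 467.19; Orozco 900.86; Sato 682.64.
After rounding ($5): Dube $270; Tam $465; Orozco $900; Sato $685. Sum = $2,320.
Rounded total matches; no reconciliation needed.

Dube: $270 | Tam: $465 | Orozco: $900 | Sato: $685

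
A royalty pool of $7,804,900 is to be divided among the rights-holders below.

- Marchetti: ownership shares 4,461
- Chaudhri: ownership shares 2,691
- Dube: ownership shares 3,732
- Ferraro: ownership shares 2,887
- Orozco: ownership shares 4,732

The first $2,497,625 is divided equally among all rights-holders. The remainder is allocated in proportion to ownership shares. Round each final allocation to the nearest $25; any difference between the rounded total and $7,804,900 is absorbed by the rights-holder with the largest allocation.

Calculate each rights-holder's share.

Marchetti: $1,779,100; Chaudhri: $1,271,400; Dube: $1,569,975; Ferraro: $1,327,600; Orozco: $1,856,825

First tranche $2,497,625 split equally: $499,525 each.
Remainder $5,307,275 by ownership shares (total 18,503): Marchetti 1,279,562.98 → $1,279,575; Chaudhri 771,868.18 → $771,875; Dube 1,070,461.56 → $1,070,450; Ferraro 828,087.495 → $828,075; Orozco 1,357,294.78 → $1,357,300.
Totals: Marchetti $499,525 + $1,279,575 = $1,779,100; Chaudhri $499,525 + $771,875 = $1,271,400; Dube $499,525 + $1,070,450 = $1,569,975; Ferraro $499,525 + $828,075 = $1,327,600; Orozco $499,525 + $1,357,300 = $1,856,825.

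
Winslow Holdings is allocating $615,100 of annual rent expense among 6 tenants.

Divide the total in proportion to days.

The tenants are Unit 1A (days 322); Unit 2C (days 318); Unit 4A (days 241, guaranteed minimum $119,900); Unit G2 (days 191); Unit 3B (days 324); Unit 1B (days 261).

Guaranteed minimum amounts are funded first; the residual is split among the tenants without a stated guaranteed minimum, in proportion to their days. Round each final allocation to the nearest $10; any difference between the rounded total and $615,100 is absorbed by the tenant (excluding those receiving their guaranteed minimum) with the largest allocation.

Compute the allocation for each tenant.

Unit 1A: $112,610; Unit 2C: $111,210; Unit 4A: $119,900; Unit G2: $66,800; Unit 3B: $113,300; Unit 1B: $91,280

Guaranteed amounts: Unit 4A $119,900. Residual $495,200.
Residual split over remaining days 1,416: Unit 1A 112,609.04 → $112,610; Unit 2C 111,210.17 → $111,210; Unit G2 66,796.05 → $66,800; Unit 3B 113,308.47 → $113,310; Unit 1B 91,276.27 → $91,280.
Rounding difference −$10 applied to Unit 3B → $113,300.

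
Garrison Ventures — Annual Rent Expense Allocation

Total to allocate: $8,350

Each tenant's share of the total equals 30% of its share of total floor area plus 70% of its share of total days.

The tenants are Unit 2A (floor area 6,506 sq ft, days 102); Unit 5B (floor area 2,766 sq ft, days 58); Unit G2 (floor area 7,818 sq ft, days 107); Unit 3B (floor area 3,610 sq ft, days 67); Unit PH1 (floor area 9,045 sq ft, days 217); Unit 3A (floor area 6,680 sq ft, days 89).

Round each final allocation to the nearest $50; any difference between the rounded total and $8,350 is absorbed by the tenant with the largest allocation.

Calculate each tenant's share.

Floor area total 36,425; days total 640.
Blended shares (30% floor area + 70% days): Unit 2A 0.1651; Unit 5B 0.0862; Unit G2 0.1814; Unit 3B 0.1030; Unit PH1 0.3118; Unit 3A 0.1524.
Pro-rata amounts: Unit 2A 1,378.97; Unit 5B 719.92; Unit G2 1,514.87; Unit 3B 860.16; Unit PH1 2,603.86; Unit 3A 1,272.21.
Rounded to nearest $50: Unit 2A $1,400; Unit 5B $700; Unit G2 $1,500; Unit 3B $850; Unit PH1 $2,600; Unit 3A $1,250. Sum = $8,300.
Difference $8,350 − $8,300 = +$50 applied to largest allocation (Unit PH1): Unit PH1 becomes $2,650.

Unit 2A: $1,400 · Unit 5B: $700 · Unit G2: $1,500 · Unit 3B: $850 · Unit PH1: $2,650 · Unit 3A: $1,250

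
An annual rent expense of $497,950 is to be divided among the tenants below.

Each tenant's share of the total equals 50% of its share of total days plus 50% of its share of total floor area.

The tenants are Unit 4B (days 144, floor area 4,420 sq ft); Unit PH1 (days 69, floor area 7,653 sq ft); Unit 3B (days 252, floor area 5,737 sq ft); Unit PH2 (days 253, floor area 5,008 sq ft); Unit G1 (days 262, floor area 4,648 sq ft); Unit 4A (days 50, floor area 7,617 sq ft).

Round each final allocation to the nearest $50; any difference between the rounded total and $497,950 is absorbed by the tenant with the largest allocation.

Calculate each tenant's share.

Days total 1,030; floor area total 35,083.
Combined weights (50% days + 50% floor area): Unit 4B 0.1329; Unit PH1 0.1426; Unit 3B 0.2041; Unit PH2 0.1942; Unit G1 0.1934; Unit 4A 0.1328.
Raw shares: Unit 4B 66,175.76; Unit PH1 70,990.27; Unit 3B 101,628.28; Unit PH2 96,696.48; Unit G1 96,317.16; Unit 4A 66,142.05.
After rounding ($50): Unit 4B $66,200; Unit PH1 $71,000; Unit 3B $101,650; Unit PH2 $96,700; Unit G1 $96,300; Unit 4A $66,150. Sum = $498,000.
Difference $497,950 − $498,000 = −$50 applied to largest allocation (Unit 3B): Unit 3B becomes $101,600.

Unit 4B: $66,200 | Unit PH1: $71,000 | Unit 3B: $101,600 | Unit PH2: $96,700 | Unit G1: $96,300 | Unit 4A: $66,150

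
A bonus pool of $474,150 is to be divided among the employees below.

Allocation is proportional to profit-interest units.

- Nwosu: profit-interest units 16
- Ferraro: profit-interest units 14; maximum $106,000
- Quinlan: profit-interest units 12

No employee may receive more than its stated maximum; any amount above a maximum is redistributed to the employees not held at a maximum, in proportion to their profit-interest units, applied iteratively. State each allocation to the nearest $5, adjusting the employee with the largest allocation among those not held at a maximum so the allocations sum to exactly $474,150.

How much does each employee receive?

Sum of profit-interest units: 42.
Unconstrained shares: Nwosu 180,628.57; Ferraro 158,050.00; Quinlan 135,471.43.
Cap binds for Ferraro ($106,000); balance $368,150 reallocated over remaining profit-interest units 28.
Redistributed shares: Nwosu 210,371.43 → $210,370; Quinlan 157,778.57 → $157,780.

Nwosu: $210,370; Ferraro: $106,000; Quinlan: $157,780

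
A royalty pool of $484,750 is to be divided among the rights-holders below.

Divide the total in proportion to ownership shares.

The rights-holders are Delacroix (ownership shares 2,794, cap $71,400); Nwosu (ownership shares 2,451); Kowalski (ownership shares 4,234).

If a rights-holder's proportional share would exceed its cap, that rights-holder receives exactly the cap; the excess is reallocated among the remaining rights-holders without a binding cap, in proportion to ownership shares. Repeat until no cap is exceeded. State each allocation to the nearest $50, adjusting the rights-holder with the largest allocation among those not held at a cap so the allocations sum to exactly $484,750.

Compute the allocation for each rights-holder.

Combined ownership shares = 9,479.
Pro-rata shares before constraints: Delacroix 142,883.37; Nwosu 125,342.57; Kowalski 216,524.05.
Capped: Delacroix ($71,400); remaining pool $413,350 reallocated over remaining ownership shares 6,685.
Redistributed shares: Nwosu 151,551.36 → $151,550; Kowalski 261,798.64 → $261,800.

Delacroix: $71,400 · Nwosu: $151,550 · Kowalski: $261,800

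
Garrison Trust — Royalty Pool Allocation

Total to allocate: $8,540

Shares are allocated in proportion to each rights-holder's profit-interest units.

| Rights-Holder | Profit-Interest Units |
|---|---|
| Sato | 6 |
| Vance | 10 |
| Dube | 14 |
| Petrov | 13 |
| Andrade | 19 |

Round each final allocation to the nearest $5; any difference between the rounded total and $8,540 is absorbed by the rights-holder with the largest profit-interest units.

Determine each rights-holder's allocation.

Sato: $825 · Vance: $1,375 · Dube: $1,930 · Petrov: $1,790 · Andrade: $2,620

Sum of profit-interest units: 62.
Proportional shares: Sato 6/62 × $8,540 = 826.45; Vance 10/62 × $8,540 = 1,377.42; Dube 14/62 × $8,540 = 1,928.39; Petrov 13/62 × $8,540 = 1,790.65; Andrade 19/62 × $8,540 = 2,617.10.
At nearest $5: Sato $825; Vance $1,375; Dube $1,930; Petrov $1,790; Andrade $2,615. Sum = $8,535.
Difference $8,540 − $8,535 = +$5 applied to largest profit-interest units (Andrade): Andrade becomes $2,620.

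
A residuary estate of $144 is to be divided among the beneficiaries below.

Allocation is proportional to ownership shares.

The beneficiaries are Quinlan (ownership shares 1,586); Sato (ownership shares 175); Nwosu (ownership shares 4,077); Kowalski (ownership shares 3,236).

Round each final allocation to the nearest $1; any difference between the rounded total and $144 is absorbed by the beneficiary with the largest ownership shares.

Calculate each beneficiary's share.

Sum of ownership shares: 1,586 + 175 + 4,077 + 3,236 = 9,074.
Raw shares: Quinlan 25.17; Sato 2.78; Nwosu 64.70; Kowalski 51.35.
Rounded to nearest $1: Quinlan $25; Sato $3; Nwosu $65; Kowalski $51. Sum = $144.
Rounded total matches; no reconciliation needed.

Quinlan: $25 | Sato: $3 | Nwosu: $65 | Kowalski: $51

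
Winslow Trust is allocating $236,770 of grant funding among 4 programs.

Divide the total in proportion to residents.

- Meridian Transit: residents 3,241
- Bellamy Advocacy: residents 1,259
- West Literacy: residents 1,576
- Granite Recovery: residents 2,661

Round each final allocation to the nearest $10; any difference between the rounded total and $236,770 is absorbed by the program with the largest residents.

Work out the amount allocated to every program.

Combined residents = 3,241 + 1,259 + 1,576 + 2,661 = 8,737.
Unrounded shares: Meridian Transit 87,830.10; Bellamy Advocacy 34,118.51; West Literacy 42,709.11; Granite Recovery 72,112.28.
At nearest $10: Meridian Transit $87,830; Bellamy Advocacy $34,120; West Literacy $42,710; Granite Recovery $72,110. Sum = $236,770.
Sum already equals the total — no adjustment.

Meridian Transit: $87,830; Bellamy Advocacy: $34,120; West Literacy: $42,710; Granite Recovery: $72,110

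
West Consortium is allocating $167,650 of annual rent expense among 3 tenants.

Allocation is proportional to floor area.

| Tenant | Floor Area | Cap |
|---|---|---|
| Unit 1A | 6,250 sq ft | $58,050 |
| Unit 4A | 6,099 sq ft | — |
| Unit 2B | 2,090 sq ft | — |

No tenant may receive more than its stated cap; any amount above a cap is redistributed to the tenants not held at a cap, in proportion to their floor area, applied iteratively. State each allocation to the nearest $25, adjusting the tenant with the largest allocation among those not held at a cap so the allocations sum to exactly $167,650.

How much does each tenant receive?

Floor area total: 14,439.
Proportional shares (ignoring caps): Unit 1A 72,568.22; Unit 4A 70,814.97; Unit 2B 24,266.81.
Held at cap: Unit 1A ($58,050); balance $109,600 reallocated over remaining floor area 8,189.
Redistributed shares: Unit 4A 81,627.84 → $81,625; Unit 2B 27,972.16 → $27,975.

Unit 1A: $58,050 · Unit 4A: $81,625 · Unit 2B: $27,975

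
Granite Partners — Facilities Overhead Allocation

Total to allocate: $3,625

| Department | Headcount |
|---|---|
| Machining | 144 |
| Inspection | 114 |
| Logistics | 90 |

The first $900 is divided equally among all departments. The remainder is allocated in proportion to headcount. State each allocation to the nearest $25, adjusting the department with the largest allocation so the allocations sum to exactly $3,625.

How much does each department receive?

$900 shared equally gives $300 per department.
Remainder $2,725 by headcount (total 348): Machining 1,127.59 → $1,125; Inspection 892.67 → $900; Logistics 704.74 → $700.
Totals: Machining $300 + $1,125 = $1,425; Inspection $300 + $900 = $1,200; Logistics $300 + $700 = $1,000.

Machining: $1,425; Inspection: $1,200; Logistics: $1,000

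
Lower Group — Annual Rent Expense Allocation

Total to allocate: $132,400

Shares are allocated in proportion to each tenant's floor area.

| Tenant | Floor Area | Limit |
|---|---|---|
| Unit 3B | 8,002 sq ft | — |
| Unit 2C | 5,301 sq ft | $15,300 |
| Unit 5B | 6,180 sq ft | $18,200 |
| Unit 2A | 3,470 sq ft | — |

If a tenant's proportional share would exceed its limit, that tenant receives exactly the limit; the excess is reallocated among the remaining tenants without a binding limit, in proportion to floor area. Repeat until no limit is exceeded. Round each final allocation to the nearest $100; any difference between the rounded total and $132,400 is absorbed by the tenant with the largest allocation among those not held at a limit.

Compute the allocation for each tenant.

Floor area total: 22,953.
Pro-rata shares before constraints: Unit 3B 46,158.01; Unit 2C 30,577.81; Unit 5B 35,648.15; Unit 2A 20,016.03.
Capped: Unit 2C ($15,300), Unit 5B ($18,200); remaining pool $98,900 reallocated over remaining floor area 11,472.
Redistributed shares: Unit 3B 68,985.16 → $69,000; Unit 2A 29,914.84 → $29,900.

Unit 3B: $69,000; Unit 2C: $15,300; Unit 5B: $18,200; Unit 2A: $29,900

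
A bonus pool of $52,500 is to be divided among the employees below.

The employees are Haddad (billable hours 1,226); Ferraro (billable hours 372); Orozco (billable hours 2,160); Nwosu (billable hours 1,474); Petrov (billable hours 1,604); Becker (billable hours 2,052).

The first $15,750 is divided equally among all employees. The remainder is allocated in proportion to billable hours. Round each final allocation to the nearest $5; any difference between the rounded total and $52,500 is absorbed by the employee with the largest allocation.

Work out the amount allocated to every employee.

Haddad: $7,695; Ferraro: $4,165; Orozco: $11,555; Nwosu: $8,720; Petrov: $9,255; Becker: $11,110

$15,750 shared equally gives $2,625 per employee.
Remainder $36,750 by billable hours (total 8,888): Haddad 5,069.25 → $5,070; Ferraro 1,538.14 → $1,540; Orozco 8,931.14 → $8,930; Nwosu 6,094.68 → $6,095; Petrov 6,632.20 → $6,630; Becker 8,484.59 → $8,485.
Totals: Haddad $2,625 + $5,070 = $7,695; Ferraro $2,625 + $1,540 = $4,165; Orozco $2,625 + $8,930 = $11,555; Nwosu $2,625 + $6,095 = $8,720; Petrov $2,625 + $6,630 = $9,255; Becker $2,625 + $8,485 = $11,110.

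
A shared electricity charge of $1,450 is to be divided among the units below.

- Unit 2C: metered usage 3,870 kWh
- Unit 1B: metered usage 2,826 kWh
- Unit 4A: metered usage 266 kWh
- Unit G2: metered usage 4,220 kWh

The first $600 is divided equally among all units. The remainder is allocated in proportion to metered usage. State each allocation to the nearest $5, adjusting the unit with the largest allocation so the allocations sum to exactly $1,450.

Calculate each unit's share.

First tranche $600 split equally: $150 each.
Remainder $850 by metered usage (total 11,182): Unit 2C 294.18 → $295; Unit 1B 214.82 → $215; Unit 4A 20.22 → $20; Unit G2 320.78 → $320.
Totals: Unit 2C $150 + $295 = $445; Unit 1B $150 + $215 = $365; Unit 4A $150 + $20 = $170; Unit G2 $150 + $320 = $470.

Unit 2C: $445; Unit 1B: $365; Unit 4A: $170; Unit G2: $470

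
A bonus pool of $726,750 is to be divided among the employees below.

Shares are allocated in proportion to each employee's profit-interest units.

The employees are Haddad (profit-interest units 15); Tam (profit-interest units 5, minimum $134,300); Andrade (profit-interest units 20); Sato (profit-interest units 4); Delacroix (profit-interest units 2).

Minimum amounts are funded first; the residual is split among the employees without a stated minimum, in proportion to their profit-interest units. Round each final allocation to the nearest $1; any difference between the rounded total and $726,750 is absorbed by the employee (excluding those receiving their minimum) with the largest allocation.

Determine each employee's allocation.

Haddad: $216,750 · Tam: $134,300 · Andrade: $289,000 · Sato: $57,800 · Delacroix: $28,900

Minimums first: Tam $134,300. Remaining pool $592,450.
Remaining pool split over remaining profit-interest units 41: Haddad 216,750.00 → $216,750; Andrade 289,000.00 → $289,000; Sato 57,800.00 → $57,800; Delacroix 28,900.00 → $28,900.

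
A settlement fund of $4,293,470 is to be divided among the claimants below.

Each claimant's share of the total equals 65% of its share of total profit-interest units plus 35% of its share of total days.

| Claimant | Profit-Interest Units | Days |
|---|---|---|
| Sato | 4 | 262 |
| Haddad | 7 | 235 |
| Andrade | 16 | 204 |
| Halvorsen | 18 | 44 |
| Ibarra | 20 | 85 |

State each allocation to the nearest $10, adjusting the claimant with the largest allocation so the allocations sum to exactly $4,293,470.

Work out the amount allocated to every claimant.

Totals — profit-interest units 65, days 830.
Blended shares (65% profit-interest units + 35% days): Sato 0.1505; Haddad 0.1691; Andrade 0.2460; Halvorsen 0.1986; Ibarra 0.2358.
Unrounded shares: Sato 646,089.64; Haddad 726,010.26; Andrade 1,056,297.08; Halvorsen 852,486.57; Ibarra 1,012,586.45.
Rounded to nearest $10: Sato $646,090; Haddad $726,010; Andrade $1,056,300; Halvorsen $852,490; Ibarra $1,012,590. Sum = $4,293,480.
Difference $4,293,470 − $4,293,480 = −$10 applied to largest allocation (Andrade): Andrade becomes $1,056,290.

Sato: $646,090 · Haddad: $726,010 · Andrade: $1,056,290 · Halvorsen: $852,490 · Ibarra: $1,012,590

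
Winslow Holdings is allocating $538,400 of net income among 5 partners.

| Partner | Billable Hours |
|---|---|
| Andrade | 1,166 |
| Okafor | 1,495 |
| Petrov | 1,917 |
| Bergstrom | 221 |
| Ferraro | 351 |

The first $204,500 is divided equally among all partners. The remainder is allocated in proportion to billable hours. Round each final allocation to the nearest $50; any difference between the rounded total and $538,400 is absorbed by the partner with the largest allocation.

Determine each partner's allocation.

Equal tier: $204,500 ÷ 5 = $40,900 apiece.
Remainder $333,900 by billable hours (total 5,150): Andrade 75,597.55 → $75,600; Okafor 96,928.25 → $96,950; Petrov 124,288.60 → $124,300; Bergstrom 14,328.52 → $14,350; Ferraro 22,757.07 → $22,750.
Rounding difference −$50 on remainder applied to Petrov.
Totals: Andrade $40,900 + $75,600 = $116,500; Okafor $40,900 + $96,950 = $137,850; Petrov $40,900 + $124,250 = $165,150; Bergstrom $40,900 + $14,350 = $55,250; Ferraro $40,900 + $22,750 = $63,650.

Andrade: $116,500 | Okafor: $137,850 | Petrov: $165,150 | Bergstrom: $55,250 | Ferraro: $63,650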